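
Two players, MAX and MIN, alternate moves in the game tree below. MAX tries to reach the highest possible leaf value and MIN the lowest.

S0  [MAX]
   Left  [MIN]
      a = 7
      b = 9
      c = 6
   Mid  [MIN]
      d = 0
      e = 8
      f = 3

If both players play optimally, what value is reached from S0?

6

Left (MIN): min(7, 9, 6) = 6
Mid (MIN): min(0, 8, 3) = 0
S0 (MAX): max(6, 0) = 6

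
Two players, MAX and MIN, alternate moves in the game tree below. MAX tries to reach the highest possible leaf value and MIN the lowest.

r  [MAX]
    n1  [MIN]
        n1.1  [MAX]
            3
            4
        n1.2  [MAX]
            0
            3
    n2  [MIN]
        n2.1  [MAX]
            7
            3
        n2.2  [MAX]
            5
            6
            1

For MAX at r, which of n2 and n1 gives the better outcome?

n2

n2.1 (MAX): max(7, 3) = 7
n2.2 (MAX): max(5, 6, 1) = 6
n2 (MIN): min(7, 6) = 6
n1.1 (MAX): max(3, 4) = 4
n1.2 (MAX): max(0, 3) = 3
n1 (MIN): min(4, 3) = 3
MAX prefers the higher value; n2=6, n1=3. n2 is better since 6 > 3.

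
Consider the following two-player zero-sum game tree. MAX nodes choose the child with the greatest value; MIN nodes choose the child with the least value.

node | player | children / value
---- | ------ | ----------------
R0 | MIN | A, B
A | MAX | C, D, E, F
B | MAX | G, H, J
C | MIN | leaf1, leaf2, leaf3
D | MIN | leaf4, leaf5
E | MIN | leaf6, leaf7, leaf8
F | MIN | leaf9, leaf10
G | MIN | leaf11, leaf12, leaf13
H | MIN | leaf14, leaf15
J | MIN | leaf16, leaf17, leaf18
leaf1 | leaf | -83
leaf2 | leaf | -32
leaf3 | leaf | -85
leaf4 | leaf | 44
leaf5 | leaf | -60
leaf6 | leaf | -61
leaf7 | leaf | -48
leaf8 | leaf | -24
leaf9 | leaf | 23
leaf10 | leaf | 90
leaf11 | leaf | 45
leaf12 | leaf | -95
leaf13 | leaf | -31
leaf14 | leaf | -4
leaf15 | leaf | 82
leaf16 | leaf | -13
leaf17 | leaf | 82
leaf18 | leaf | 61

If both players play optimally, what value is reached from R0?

C (MIN): min(-83, -32, -85) = -85
D (MIN): min(44, -60) = -60
E (MIN): min(-61, -48, -24) = -61
F (MIN): min(23, 90) = 23
A (MAX): max(-85, -60, -61, 23) = 23
G (MIN): min(45, -95, -31) = -95
H (MIN): min(-4, 82) = -4
J (MIN): min(-13, 82, 61) = -13
B (MAX): max(-95, -4, -13) = -4
R0 (MIN): min(23, -4) = -4

-4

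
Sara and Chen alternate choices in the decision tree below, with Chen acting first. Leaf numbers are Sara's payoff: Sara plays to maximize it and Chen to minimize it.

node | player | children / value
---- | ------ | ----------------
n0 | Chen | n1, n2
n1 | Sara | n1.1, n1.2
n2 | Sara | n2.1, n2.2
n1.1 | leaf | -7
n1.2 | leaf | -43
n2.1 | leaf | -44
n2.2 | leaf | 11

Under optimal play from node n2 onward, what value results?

n2 (Sara): max(-44, 11) = 11

11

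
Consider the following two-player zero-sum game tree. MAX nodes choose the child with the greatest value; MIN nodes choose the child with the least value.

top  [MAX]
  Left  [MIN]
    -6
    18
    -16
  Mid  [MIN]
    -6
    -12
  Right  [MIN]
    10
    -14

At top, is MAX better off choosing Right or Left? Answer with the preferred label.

Right (MIN): min(10, -14) = -14
Left (MIN): min(-6, 18, -16) = -16
MAX prefers the higher value; Right=-14, Left=-16. Right is better since -14 > -16.

Right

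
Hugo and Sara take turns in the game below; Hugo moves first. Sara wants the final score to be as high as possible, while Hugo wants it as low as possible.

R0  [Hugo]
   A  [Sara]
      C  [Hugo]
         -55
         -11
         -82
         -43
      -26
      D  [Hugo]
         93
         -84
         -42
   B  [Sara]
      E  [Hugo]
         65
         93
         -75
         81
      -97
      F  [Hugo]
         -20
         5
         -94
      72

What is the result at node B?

72

E (Hugo): min(65, 93, -75, 81) = -75
F (Hugo): min(-20, 5, -94) = -94
B (Sara): max(-75, -97, -94, 72) = 72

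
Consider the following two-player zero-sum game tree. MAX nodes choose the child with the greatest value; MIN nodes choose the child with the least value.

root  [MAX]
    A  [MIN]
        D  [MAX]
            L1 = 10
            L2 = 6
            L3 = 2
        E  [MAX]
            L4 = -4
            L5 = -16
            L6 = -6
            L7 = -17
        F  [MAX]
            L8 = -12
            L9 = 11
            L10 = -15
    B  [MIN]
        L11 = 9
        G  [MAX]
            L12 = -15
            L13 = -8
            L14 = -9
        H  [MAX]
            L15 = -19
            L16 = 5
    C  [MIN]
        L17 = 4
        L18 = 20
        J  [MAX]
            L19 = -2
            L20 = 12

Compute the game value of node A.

D (MAX): max(10, 6, 2) = 10
E (MAX): max(-4, -16, -6, -17) = -4
F (MAX): max(-12, 11, -15) = 11
A (MIN): min(10, -4, 11) = -4

-4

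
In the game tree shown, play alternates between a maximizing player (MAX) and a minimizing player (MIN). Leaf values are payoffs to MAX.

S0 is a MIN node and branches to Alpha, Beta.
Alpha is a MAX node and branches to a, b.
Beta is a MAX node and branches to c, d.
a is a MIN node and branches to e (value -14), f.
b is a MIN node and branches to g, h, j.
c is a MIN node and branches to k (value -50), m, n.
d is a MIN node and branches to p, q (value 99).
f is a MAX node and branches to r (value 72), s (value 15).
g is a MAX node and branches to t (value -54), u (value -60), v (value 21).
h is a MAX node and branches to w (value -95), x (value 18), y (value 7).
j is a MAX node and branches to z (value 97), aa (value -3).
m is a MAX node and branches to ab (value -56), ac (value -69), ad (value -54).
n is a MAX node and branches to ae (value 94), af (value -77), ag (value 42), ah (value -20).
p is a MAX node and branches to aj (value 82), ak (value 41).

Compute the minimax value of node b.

g (MAX): max(-54, -60, 21) = 21
h (MAX): max(-95, 18, 7) = 18
j (MAX): max(97, -3) = 97
b (MIN): min(21, 18, 97) = 18

18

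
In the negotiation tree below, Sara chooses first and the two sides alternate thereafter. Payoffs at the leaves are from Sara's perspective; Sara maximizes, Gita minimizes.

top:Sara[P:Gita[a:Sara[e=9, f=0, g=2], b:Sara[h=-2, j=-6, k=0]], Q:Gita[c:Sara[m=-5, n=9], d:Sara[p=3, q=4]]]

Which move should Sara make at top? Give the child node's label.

Q

a (Sara): max(9, 0, 2) = 9
b (Sara): max(-2, -6, 0) = 0
P (Gita): min(9, 0) = 0
c (Sara): max(-5, 9) = 9
d (Sara): max(3, 4) = 4
Q (Gita): min(9, 4) = 4
top (Sara): max(0, 4) = 4
Sara at top wants the highest of {P=0, Q=4}, so chooses Q.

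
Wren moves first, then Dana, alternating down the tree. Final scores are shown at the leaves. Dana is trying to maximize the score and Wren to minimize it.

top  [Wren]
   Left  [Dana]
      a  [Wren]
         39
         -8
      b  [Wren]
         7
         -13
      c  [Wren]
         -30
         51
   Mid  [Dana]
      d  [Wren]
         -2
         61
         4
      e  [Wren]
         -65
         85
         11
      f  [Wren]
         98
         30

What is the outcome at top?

-8

a (Wren): min(39, -8) = -8
b (Wren): min(7, -13) = -13
c (Wren): min(-30, 51) = -30
Left (Dana): max(-8, -13, -30) = -8
d (Wren): min(-2, 61, 4) = -2
e (Wren): min(-65, 85, 11) = -65
f (Wren): min(98, 30) = 30
Mid (Dana): max(-2, -65, 30) = 30
top (Wren): min(-8, 30) = -8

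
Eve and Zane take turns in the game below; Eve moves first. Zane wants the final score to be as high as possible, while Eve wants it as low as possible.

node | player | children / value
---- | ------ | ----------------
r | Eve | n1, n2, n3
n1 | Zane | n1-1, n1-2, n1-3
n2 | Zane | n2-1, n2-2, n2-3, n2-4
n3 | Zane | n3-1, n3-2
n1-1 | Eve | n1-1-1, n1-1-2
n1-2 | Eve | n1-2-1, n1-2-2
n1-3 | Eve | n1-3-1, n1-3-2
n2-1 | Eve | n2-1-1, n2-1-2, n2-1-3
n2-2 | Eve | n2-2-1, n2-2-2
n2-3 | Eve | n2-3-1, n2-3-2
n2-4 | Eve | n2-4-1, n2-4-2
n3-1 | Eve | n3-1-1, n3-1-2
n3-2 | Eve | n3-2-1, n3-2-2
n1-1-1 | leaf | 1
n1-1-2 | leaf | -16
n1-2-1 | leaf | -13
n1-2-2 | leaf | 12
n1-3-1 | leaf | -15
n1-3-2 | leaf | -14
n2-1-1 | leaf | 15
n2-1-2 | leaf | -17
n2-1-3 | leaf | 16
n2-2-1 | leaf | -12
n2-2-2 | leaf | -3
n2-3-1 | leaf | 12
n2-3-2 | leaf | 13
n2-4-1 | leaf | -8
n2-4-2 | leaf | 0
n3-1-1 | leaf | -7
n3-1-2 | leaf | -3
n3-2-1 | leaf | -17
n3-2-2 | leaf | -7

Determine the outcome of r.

-13

n1-1 (Eve): min(1, -16) = -16
n1-2 (Eve): min(-13, 12) = -13
n1-3 (Eve): min(-15, -14) = -15
n1 (Zane): max(-16, -13, -15) = -13
n2-1 (Eve): min(15, -17, 16) = -17
n2-2 (Eve): min(-12, -3) = -12
n2-3 (Eve): min(12, 13) = 12
n2-4 (Eve): min(-8, 0) = -8
n2 (Zane): max(-17, -12, 12, -8) = 12
n3-1 (Eve): min(-7, -3) = -7
n3-2 (Eve): min(-17, -7) = -17
n3 (Zane): max(-7, -17) = -7
r (Eve): min(-13, 12, -7) = -13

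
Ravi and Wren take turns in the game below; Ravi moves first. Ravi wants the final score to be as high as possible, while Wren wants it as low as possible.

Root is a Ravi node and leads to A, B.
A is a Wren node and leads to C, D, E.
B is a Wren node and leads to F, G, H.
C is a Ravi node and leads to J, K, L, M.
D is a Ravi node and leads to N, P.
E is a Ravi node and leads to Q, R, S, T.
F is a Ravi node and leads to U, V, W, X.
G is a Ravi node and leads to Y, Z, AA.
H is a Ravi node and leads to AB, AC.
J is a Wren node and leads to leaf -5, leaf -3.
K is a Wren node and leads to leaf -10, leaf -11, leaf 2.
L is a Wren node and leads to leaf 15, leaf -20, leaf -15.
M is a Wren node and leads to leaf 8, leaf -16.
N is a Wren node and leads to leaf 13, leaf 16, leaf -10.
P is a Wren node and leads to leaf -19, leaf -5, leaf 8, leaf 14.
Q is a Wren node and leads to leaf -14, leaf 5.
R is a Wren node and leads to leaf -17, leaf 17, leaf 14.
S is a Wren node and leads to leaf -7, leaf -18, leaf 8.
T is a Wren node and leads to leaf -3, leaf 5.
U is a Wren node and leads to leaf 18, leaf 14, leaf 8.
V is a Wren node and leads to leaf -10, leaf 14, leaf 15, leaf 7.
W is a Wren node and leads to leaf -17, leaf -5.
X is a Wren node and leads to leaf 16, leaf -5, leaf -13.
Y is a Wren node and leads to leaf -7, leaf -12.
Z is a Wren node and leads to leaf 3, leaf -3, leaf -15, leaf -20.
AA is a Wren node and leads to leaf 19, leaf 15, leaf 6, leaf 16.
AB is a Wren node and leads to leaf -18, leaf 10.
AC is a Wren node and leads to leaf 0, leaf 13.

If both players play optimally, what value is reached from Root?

J (Wren): min(-5, -3) = -5
K (Wren): min(-10, -11, 2) = -11
L (Wren): min(15, -20, -15) = -20
M (Wren): min(8, -16) = -16
C (Ravi): max(-5, -11, -20, -16) = -5
N (Wren): min(13, 16, -10) = -10
P (Wren): min(-19, -5, 8, 14) = -19
D (Ravi): max(-10, -19) = -10
Q (Wren): min(-14, 5) = -14
R (Wren): min(-17, 17, 14) = -17
S (Wren): min(-7, -18, 8) = -18
T (Wren): min(-3, 5) = -3
E (Ravi): max(-14, -17, -18, -3) = -3
A (Wren): min(-5, -10, -3) = -10
U (Wren): min(18, 14, 8) = 8
V (Wren): min(-10, 14, 15, 7) = -10
W (Wren): min(-17, -5) = -17
X (Wren): min(16, -5, -13) = -13
F (Ravi): max(8, -10, -17, -13) = 8
Y (Wren): min(-7, -12) = -12
Z (Wren): min(3, -3, -15, -20) = -20
AA (Wren): min(19, 15, 6, 16) = 6
G (Ravi): max(-12, -20, 6) = 6
AB (Wren): min(-18, 10) = -18
AC (Wren): min(0, 13) = 0
H (Ravi): max(-18, 0) = 0
B (Wren): min(8, 6, 0) = 0
Root (Ravi): max(-10, 0) = 0

0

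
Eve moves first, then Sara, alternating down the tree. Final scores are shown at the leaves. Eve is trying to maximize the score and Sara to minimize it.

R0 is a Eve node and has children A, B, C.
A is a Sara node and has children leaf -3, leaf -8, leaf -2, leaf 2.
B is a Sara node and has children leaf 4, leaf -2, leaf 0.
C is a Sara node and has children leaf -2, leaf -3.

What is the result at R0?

-2

A (Sara): min(-3, -8, -2, 2) = -8
B (Sara): min(4, -2, 0) = -2
C (Sara): min(-2, -3) = -3
R0 (Eve): max(-8, -2, -3) = -2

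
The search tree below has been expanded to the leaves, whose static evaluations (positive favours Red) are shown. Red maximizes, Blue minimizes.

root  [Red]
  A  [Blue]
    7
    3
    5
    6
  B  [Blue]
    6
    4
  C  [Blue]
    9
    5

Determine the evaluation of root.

5

A (Blue): min(7, 3, 5, 6) = 3
B (Blue): min(6, 4) = 4
C (Blue): min(9, 5) = 5
root (Red): max(3, 4, 5) = 5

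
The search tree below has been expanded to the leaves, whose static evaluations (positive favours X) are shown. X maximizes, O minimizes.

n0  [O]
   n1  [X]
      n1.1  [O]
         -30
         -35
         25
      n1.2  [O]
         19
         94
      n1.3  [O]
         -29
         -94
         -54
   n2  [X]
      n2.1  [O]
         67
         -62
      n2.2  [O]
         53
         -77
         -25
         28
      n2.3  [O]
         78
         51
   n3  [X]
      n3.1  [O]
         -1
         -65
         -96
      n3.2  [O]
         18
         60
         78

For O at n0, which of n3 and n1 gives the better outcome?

n3

n3.1 (O): min(-1, -65, -96) = -96
n3.2 (O): min(18, 60, 78) = 18
n3 (X): max(-96, 18) = 18
n1.1 (O): min(-30, -35, 25) = -35
n1.2 (O): min(19, 94) = 19
n1.3 (O): min(-29, -94, -54) = -94
n1 (X): max(-35, 19, -94) = 19
O prefers the lower value; n3=18, n1=19. n3 is better since 18 < 19.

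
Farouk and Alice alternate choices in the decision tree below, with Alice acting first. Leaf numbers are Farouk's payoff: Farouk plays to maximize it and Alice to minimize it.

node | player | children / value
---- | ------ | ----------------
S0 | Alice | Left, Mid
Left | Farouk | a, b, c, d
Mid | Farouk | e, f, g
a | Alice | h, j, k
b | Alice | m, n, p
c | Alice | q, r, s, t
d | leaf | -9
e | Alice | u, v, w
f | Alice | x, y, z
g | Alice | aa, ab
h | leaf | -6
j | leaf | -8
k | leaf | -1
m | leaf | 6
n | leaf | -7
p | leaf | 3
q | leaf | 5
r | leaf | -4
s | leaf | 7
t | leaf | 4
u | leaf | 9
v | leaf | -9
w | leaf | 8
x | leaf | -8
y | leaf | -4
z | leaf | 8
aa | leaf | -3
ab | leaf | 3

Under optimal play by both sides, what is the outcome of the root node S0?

a (Alice): min(-6, -8, -1) = -8
b (Alice): min(6, -7, 3) = -7
c (Alice): min(5, -4, 7, 4) = -4
Left (Farouk): max(-8, -7, -4, -9) = -4
e (Alice): min(9, -9, 8) = -9
f (Alice): min(-8, -4, 8) = -8
g (Alice): min(-3, 3) = -3
Mid (Farouk): max(-9, -8, -3) = -3
S0 (Alice): min(-4, -3) = -4

-4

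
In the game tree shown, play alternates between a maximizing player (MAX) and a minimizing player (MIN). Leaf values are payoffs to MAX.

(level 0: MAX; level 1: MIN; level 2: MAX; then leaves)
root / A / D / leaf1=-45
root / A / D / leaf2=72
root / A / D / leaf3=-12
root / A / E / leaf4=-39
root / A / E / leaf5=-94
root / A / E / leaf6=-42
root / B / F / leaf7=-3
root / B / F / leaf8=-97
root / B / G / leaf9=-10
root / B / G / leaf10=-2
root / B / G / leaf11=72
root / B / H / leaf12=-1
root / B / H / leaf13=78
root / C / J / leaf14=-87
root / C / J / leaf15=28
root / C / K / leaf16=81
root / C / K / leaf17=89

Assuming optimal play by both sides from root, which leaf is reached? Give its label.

D (MAX): max(-45, 72, -12) = 72
E (MAX): max(-39, -94, -42) = -39
A (MIN): min(72, -39) = -39
F (MAX): max(-3, -97) = -3
G (MAX): max(-10, -2, 72) = 72
H (MAX): max(-1, 78) = 78
B (MIN): min(-3, 72, 78) = -3
J (MAX): max(-87, 28) = 28
K (MAX): max(81, 89) = 89
C (MIN): min(28, 89) = 28
root (MAX): max(-39, -3, 28) = 28
At root, MAX picks C (highest: 28).
At C, MIN picks J (lowest: 28).
At J, MAX picks leaf15 (highest: 28).
Terminal value 28.

leaf15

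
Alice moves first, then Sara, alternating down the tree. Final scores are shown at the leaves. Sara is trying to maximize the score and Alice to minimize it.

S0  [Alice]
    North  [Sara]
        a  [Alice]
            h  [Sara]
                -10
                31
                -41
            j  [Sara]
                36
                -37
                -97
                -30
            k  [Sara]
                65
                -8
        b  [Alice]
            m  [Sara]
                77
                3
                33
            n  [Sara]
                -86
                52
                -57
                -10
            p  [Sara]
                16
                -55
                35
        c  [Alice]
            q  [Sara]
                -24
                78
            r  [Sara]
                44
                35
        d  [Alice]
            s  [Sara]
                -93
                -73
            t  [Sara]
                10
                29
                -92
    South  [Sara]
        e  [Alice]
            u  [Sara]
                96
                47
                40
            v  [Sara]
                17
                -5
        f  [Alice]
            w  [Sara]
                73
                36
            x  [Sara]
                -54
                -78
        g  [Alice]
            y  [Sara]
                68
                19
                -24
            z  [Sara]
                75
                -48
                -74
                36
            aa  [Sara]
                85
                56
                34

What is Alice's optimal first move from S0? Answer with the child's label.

h (Sara): max(-10, 31, -41) = 31
j (Sara): max(36, -37, -97, -30) = 36
k (Sara): max(65, -8) = 65
a (Alice): min(31, 36, 65) = 31
m (Sara): max(77, 3, 33) = 77
n (Sara): max(-86, 52, -57, -10) = 52
p (Sara): max(16, -55, 35) = 35
b (Alice): min(77, 52, 35) = 35
q (Sara): max(-24, 78) = 78
r (Sara): max(44, 35) = 44
c (Alice): min(78, 44) = 44
s (Sara): max(-93, -73) = -73
t (Sara): max(10, 29, -92) = 29
d (Alice): min(-73, 29) = -73
North (Sara): max(31, 35, 44, -73) = 44
u (Sara): max(96, 47, 40) = 96
v (Sara): max(17, -5) = 17
e (Alice): min(96, 17) = 17
w (Sara): max(73, 36) = 73
x (Sara): max(-54, -78) = -54
f (Alice): min(73, -54) = -54
y (Sara): max(68, 19, -24) = 68
z (Sara): max(75, -48, -74, 36) = 75
aa (Sara): max(85, 56, 34) = 85
g (Alice): min(68, 75, 85) = 68
South (Sara): max(17, -54, 68) = 68
S0 (Alice): min(44, 68) = 44
Alice at S0 wants the lowest of {North=44, South=68}, so chooses North.

North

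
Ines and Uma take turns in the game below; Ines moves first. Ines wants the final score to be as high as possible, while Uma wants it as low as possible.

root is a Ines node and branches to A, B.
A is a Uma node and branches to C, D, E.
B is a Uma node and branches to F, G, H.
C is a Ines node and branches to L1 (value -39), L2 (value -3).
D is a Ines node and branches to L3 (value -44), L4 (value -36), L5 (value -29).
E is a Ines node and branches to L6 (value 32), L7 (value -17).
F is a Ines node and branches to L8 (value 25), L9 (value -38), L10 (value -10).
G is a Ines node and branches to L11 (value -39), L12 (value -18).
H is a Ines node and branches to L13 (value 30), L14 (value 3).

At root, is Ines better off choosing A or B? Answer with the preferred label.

C (Ines): max(-39, -3) = -3
D (Ines): max(-44, -36, -29) = -29
E (Ines): max(32, -17) = 32
A (Uma): min(-3, -29, 32) = -29
F (Ines): max(25, -38, -10) = 25
G (Ines): max(-39, -18) = -18
H (Ines): max(30, 3) = 30
B (Uma): min(25, -18, 30) = -18
Ines prefers the higher value; A=-29, B=-18. B is better since -18 > -29.

B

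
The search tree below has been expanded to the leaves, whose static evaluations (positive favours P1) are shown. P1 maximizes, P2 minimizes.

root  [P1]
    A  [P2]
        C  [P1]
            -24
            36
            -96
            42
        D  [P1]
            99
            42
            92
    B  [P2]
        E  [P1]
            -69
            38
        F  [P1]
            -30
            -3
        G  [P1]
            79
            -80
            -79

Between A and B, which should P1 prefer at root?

A

C (P1): max(-24, 36, -96, 42) = 42
D (P1): max(99, 42, 92) = 99
A (P2): min(42, 99) = 42
E (P1): max(-69, 38) = 38
F (P1): max(-30, -3) = -3
G (P1): max(79, -80, -79) = 79
B (P2): min(38, -3, 79) = -3
P1 prefers the higher value; A=42, B=-3. A is better since 42 > -3.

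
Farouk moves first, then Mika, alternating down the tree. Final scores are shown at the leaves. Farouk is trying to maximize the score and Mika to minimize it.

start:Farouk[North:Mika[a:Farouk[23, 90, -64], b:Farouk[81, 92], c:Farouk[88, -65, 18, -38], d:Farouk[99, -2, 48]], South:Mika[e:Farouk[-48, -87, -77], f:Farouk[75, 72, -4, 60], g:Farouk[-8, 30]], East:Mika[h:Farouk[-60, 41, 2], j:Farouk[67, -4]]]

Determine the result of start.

a (Farouk): max(23, 90, -64) = 90
b (Farouk): max(81, 92) = 92
c (Farouk): max(88, -65, 18, -38) = 88
d (Farouk): max(99, -2, 48) = 99
North (Mika): min(90, 92, 88, 99) = 88
e (Farouk): max(-48, -87, -77) = -48
f (Farouk): max(75, 72, -4, 60) = 75
g (Farouk): max(-8, 30) = 30
South (Mika): min(-48, 75, 30) = -48
h (Farouk): max(-60, 41, 2) = 41
j (Farouk): max(67, -4) = 67
East (Mika): min(41, 67) = 41
start (Farouk): max(88, -48, 41) = 88

88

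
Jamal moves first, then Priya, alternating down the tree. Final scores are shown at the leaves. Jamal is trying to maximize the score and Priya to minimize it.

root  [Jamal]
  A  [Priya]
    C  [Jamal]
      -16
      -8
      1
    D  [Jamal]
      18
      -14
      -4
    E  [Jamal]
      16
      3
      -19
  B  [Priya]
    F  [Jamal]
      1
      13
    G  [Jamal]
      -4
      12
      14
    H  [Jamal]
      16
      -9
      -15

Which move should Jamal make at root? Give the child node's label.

C (Jamal): max(-16, -8, 1) = 1
D (Jamal): max(18, -14, -4) = 18
E (Jamal): max(16, 3, -19) = 16
A (Priya): min(1, 18, 16) = 1
F (Jamal): max(1, 13) = 13
G (Jamal): max(-4, 12, 14) = 14
H (Jamal): max(16, -9, -15) = 16
B (Priya): min(13, 14, 16) = 13
root (Jamal): max(1, 13) = 13
Jamal at root wants the highest of {A=1, B=13}, so chooses B.

B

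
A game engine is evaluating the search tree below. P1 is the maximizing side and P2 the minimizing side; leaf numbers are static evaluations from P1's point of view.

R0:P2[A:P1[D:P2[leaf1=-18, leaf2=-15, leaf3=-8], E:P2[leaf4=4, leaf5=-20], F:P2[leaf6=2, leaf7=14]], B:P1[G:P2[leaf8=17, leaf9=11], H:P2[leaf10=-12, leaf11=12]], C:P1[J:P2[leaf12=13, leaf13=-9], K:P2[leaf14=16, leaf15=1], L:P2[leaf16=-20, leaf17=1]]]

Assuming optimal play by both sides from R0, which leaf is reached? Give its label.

D (P2): min(-18, -15, -8) = -18
E (P2): min(4, -20) = -20
F (P2): min(2, 14) = 2
A (P1): max(-18, -20, 2) = 2
G (P2): min(17, 11) = 11
H (P2): min(-12, 12) = -12
B (P1): max(11, -12) = 11
J (P2): min(13, -9) = -9
K (P2): min(16, 1) = 1
L (P2): min(-20, 1) = -20
C (P1): max(-9, 1, -20) = 1
R0 (P2): min(2, 11, 1) = 1
At R0, P2 picks C (lowest: 1).
At C, P1 picks K (highest: 1).
At K, P2 picks leaf15 (lowest: 1).
Terminal value 1.

leaf15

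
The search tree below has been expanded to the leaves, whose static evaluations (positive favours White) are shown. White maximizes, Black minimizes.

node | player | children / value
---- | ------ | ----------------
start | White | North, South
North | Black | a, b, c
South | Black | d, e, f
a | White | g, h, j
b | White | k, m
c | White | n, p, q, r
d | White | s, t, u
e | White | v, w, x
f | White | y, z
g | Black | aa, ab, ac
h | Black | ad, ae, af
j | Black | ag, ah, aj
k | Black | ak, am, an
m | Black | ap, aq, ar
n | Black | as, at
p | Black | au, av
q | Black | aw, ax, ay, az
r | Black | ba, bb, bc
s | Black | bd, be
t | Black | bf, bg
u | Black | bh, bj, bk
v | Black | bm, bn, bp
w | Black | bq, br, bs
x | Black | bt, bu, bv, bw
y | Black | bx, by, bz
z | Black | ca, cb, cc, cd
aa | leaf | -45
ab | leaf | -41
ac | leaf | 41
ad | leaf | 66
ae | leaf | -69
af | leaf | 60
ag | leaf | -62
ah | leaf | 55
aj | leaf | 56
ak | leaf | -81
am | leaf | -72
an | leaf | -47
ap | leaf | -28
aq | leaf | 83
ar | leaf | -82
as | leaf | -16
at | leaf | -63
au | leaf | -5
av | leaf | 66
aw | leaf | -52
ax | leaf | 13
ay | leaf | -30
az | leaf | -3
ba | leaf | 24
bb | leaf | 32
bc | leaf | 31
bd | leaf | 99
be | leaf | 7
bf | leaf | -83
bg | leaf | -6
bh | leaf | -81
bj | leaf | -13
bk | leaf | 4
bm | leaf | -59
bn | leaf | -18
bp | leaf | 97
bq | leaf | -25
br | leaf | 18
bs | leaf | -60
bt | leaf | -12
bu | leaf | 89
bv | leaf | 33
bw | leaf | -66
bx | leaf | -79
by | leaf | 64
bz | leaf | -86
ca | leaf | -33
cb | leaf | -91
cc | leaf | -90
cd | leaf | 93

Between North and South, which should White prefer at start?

North

g (Black): min(-45, -41, 41) = -45
h (Black): min(66, -69, 60) = -69
j (Black): min(-62, 55, 56) = -62
a (White): max(-45, -69, -62) = -45
k (Black): min(-81, -72, -47) = -81
m (Black): min(-28, 83, -82) = -82
b (White): max(-81, -82) = -81
n (Black): min(-16, -63) = -63
p (Black): min(-5, 66) = -5
q (Black): min(-52, 13, -30, -3) = -52
r (Black): min(24, 32, 31) = 24
c (White): max(-63, -5, -52, 24) = 24
North (Black): min(-45, -81, 24) = -81
s (Black): min(99, 7) = 7
t (Black): min(-83, -6) = -83
u (Black): min(-81, -13, 4) = -81
d (White): max(7, -83, -81) = 7
v (Black): min(-59, -18, 97) = -59
w (Black): min(-25, 18, -60) = -60
x (Black): min(-12, 89, 33, -66) = -66
e (White): max(-59, -60, -66) = -59
y (Black): min(-79, 64, -86) = -86
z (Black): min(-33, -91, -90, 93) = -91
f (White): max(-86, -91) = -86
South (Black): min(7, -59, -86) = -86
White prefers the higher value; North=-81, South=-86. North is better since -81 > -86.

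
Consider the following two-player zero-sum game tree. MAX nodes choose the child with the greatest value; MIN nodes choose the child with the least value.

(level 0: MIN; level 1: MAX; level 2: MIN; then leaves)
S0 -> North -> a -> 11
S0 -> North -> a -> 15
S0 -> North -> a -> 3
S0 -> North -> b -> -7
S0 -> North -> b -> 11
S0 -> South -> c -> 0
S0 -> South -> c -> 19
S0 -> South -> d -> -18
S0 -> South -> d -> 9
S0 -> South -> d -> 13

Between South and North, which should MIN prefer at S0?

South

c (MIN): min(0, 19) = 0
d (MIN): min(-18, 9, 13) = -18
South (MAX): max(0, -18) = 0
a (MIN): min(11, 15, 3) = 3
b (MIN): min(-7, 11) = -7
North (MAX): max(3, -7) = 3
MIN prefers the lower value; South=0, North=3. South is better since 0 < 3.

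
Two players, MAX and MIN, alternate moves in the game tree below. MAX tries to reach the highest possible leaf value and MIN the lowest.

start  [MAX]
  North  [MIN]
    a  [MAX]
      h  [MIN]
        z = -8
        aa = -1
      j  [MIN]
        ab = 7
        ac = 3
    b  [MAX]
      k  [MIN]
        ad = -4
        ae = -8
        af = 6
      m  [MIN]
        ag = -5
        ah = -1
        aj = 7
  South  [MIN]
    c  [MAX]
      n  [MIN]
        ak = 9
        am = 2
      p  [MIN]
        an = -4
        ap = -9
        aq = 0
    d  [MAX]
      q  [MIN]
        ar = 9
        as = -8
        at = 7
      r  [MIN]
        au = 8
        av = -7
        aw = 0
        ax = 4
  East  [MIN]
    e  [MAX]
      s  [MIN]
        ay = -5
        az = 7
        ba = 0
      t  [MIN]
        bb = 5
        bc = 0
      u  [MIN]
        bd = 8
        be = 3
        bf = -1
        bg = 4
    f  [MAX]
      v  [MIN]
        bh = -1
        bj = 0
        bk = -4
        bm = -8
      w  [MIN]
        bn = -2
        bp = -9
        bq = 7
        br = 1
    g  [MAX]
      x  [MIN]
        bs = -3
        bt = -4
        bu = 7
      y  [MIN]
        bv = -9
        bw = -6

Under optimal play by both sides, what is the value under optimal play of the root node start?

h (MIN): min(-8, -1) = -8
j (MIN): min(7, 3) = 3
a (MAX): max(-8, 3) = 3
k (MIN): min(-4, -8, 6) = -8
m (MIN): min(-5, -1, 7) = -5
b (MAX): max(-8, -5) = -5
North (MIN): min(3, -5) = -5
n (MIN): min(9, 2) = 2
p (MIN): min(-4, -9, 0) = -9
c (MAX): max(2, -9) = 2
q (MIN): min(9, -8, 7) = -8
r (MIN): min(8, -7, 0, 4) = -7
d (MAX): max(-8, -7) = -7
South (MIN): min(2, -7) = -7
s (MIN): min(-5, 7, 0) = -5
t (MIN): min(5, 0) = 0
u (MIN): min(8, 3, -1, 4) = -1
e (MAX): max(-5, 0, -1) = 0
v (MIN): min(-1, 0, -4, -8) = -8
w (MIN): min(-2, -9, 7, 1) = -9
f (MAX): max(-8, -9) = -8
x (MIN): min(-3, -4, 7) = -4
y (MIN): min(-9, -6) = -9
g (MAX): max(-4, -9) = -4
East (MIN): min(0, -8, -4) = -8
start (MAX): max(-5, -7, -8) = -5

-5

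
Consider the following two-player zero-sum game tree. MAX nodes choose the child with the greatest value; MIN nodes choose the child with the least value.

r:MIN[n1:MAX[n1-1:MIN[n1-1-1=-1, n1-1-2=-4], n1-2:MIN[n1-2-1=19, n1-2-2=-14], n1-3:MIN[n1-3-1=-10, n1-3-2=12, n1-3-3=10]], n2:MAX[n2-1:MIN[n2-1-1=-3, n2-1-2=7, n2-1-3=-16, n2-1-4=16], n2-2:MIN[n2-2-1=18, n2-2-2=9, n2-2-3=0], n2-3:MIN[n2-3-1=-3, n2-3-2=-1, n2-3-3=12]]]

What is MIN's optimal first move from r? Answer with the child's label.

n1

n1-1 (MIN): min(-1, -4) = -4
n1-2 (MIN): min(19, -14) = -14
n1-3 (MIN): min(-10, 12, 10) = -10
n1 (MAX): max(-4, -14, -10) = -4
n2-1 (MIN): min(-3, 7, -16, 16) = -16
n2-2 (MIN): min(18, 9, 0) = 0
n2-3 (MIN): min(-3, -1, 12) = -3
n2 (MAX): max(-16, 0, -3) = 0
r (MIN): min(-4, 0) = -4
MIN at r wants the lowest of {n1=-4, n2=0}, so chooses n1.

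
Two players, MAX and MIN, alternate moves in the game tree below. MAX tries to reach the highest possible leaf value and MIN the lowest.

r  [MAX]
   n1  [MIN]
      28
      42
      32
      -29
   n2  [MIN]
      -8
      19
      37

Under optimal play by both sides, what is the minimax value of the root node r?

-8

n1 (MIN): min(28, 42, 32, -29) = -29
n2 (MIN): min(-8, 19, 37) = -8
r (MAX): max(-29, -8) = -8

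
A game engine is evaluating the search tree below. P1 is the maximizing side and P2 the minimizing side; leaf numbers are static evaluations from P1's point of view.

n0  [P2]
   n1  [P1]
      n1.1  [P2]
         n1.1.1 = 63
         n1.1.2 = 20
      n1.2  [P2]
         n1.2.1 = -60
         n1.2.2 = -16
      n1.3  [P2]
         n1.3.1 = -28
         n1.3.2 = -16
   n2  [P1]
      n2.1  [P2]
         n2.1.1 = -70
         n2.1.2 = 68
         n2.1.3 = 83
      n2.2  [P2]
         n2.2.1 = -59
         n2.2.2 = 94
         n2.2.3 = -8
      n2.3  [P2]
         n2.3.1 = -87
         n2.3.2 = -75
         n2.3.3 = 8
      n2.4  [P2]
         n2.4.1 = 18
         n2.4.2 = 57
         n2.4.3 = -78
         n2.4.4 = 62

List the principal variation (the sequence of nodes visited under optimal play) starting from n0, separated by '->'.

n0 -> n2 -> n2.2 -> n2.2.1

n1.1 (P2): min(63, 20) = 20
n1.2 (P2): min(-60, -16) = -60
n1.3 (P2): min(-28, -16) = -28
n1 (P1): max(20, -60, -28) = 20
n2.1 (P2): min(-70, 68, 83) = -70
n2.2 (P2): min(-59, 94, -8) = -59
n2.3 (P2): min(-87, -75, 8) = -87
n2.4 (P2): min(18, 57, -78, 62) = -78
n2 (P1): max(-70, -59, -87, -78) = -59
n0 (P2): min(20, -59) = -59
At n0, P2 picks n2 (lowest: -59).
At n2, P1 picks n2.2 (highest: -59).
At n2.2, P2 picks n2.2.1 (lowest: -59).
Terminal value -59.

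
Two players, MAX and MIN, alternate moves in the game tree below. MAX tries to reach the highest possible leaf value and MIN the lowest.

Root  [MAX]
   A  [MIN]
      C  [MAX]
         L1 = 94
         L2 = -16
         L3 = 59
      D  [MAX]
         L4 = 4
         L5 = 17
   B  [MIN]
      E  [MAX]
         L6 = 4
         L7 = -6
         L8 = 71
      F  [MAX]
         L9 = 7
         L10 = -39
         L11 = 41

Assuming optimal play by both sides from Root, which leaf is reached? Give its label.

C (MAX): max(94, -16, 59) = 94
D (MAX): max(4, 17) = 17
A (MIN): min(94, 17) = 17
E (MAX): max(4, -6, 71) = 71
F (MAX): max(7, -39, 41) = 41
B (MIN): min(71, 41) = 41
Root (MAX): max(17, 41) = 41
At Root, MAX picks B (highest: 41).
At B, MIN picks F (lowest: 41).
At F, MAX picks L11 (highest: 41).
Terminal value 41.

L11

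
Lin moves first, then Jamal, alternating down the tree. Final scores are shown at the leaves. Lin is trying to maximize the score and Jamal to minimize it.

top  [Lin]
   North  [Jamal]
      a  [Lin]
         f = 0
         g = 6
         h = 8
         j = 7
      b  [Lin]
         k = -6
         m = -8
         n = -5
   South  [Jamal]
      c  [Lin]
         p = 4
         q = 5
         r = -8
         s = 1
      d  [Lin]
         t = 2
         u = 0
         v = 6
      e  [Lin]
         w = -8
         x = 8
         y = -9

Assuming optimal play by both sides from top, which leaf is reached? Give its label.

q

a (Lin): max(0, 6, 8, 7) = 8
b (Lin): max(-6, -8, -5) = -5
North (Jamal): min(8, -5) = -5
c (Lin): max(4, 5, -8, 1) = 5
d (Lin): max(2, 0, 6) = 6
e (Lin): max(-8, 8, -9) = 8
South (Jamal): min(5, 6, 8) = 5
top (Lin): max(-5, 5) = 5
At top, Lin picks South (highest: 5).
At South, Jamal picks c (lowest: 5).
At c, Lin picks q (highest: 5).
Terminal value 5.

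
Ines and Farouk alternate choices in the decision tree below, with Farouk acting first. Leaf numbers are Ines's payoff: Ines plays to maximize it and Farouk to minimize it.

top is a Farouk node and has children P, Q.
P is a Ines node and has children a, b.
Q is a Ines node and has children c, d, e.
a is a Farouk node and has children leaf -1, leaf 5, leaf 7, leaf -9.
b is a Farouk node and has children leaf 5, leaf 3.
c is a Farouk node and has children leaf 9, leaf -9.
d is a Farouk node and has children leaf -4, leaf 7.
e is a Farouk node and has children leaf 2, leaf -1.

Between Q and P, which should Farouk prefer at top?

c (Farouk): min(9, -9) = -9
d (Farouk): min(-4, 7) = -4
e (Farouk): min(2, -1) = -1
Q (Ines): max(-9, -4, -1) = -1
a (Farouk): min(-1, 5, 7, -9) = -9
b (Farouk): min(5, 3) = 3
P (Ines): max(-9, 3) = 3
Farouk prefers the lower value; Q=-1, P=3. Q is better since -1 < 3.

Q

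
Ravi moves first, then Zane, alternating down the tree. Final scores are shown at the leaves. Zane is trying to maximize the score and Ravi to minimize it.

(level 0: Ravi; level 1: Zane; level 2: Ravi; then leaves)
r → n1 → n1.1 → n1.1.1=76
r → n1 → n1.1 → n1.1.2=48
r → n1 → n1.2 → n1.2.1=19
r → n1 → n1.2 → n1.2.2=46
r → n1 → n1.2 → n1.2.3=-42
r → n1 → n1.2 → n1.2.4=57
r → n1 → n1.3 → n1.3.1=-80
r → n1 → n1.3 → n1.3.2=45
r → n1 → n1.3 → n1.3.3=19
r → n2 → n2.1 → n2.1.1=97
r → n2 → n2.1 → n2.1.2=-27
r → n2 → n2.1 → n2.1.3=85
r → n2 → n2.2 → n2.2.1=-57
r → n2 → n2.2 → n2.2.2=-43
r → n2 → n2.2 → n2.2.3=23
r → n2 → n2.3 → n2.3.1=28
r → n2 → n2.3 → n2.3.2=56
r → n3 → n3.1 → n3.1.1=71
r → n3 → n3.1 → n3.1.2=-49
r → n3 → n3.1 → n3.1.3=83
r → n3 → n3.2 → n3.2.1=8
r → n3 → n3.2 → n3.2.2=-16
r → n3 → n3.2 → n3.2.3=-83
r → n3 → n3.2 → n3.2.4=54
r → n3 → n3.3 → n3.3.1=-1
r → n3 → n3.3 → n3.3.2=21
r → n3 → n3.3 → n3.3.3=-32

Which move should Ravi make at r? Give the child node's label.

n3

n1.1 (Ravi): min(76, 48) = 48
n1.2 (Ravi): min(19, 46, -42, 57) = -42
n1.3 (Ravi): min(-80, 45, 19) = -80
n1 (Zane): max(48, -42, -80) = 48
n2.1 (Ravi): min(97, -27, 85) = -27
n2.2 (Ravi): min(-57, -43, 23) = -57
n2.3 (Ravi): min(28, 56) = 28
n2 (Zane): max(-27, -57, 28) = 28
n3.1 (Ravi): min(71, -49, 83) = -49
n3.2 (Ravi): min(8, -16, -83, 54) = -83
n3.3 (Ravi): min(-1, 21, -32) = -32
n3 (Zane): max(-49, -83, -32) = -32
r (Ravi): min(48, 28, -32) = -32
Ravi at r wants the lowest of {n1=48, n2=28, n3=-32}, so chooses n3.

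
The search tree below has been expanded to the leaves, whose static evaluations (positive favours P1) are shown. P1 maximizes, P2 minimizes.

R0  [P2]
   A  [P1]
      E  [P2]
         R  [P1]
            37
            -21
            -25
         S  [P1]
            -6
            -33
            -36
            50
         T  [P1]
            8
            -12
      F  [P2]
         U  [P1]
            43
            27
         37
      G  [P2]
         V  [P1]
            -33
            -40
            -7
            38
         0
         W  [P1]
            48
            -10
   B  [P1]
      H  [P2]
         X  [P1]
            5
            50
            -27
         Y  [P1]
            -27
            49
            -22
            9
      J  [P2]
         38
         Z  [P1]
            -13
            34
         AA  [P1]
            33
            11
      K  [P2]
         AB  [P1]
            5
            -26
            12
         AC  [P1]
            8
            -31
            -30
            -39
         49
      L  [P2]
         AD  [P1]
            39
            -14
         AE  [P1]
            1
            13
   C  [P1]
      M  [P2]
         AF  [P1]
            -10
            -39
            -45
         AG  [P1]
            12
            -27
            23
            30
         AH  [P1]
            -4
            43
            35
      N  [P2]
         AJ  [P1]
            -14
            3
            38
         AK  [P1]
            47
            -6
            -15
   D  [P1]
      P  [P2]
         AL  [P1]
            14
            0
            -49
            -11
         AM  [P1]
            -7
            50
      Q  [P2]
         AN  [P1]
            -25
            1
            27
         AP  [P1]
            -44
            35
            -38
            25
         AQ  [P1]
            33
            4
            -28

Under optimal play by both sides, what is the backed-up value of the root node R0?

R (P1): max(37, -21, -25) = 37
S (P1): max(-6, -33, -36, 50) = 50
T (P1): max(8, -12) = 8
E (P2): min(37, 50, 8) = 8
U (P1): max(43, 27) = 43
F (P2): min(43, 37) = 37
V (P1): max(-33, -40, -7, 38) = 38
W (P1): max(48, -10) = 48
G (P2): min(38, 0, 48) = 0
A (P1): max(8, 37, 0) = 37
X (P1): max(5, 50, -27) = 50
Y (P1): max(-27, 49, -22, 9) = 49
H (P2): min(50, 49) = 49
Z (P1): max(-13, 34) = 34
AA (P1): max(33, 11) = 33
J (P2): min(38, 34, 33) = 33
AB (P1): max(5, -26, 12) = 12
AC (P1): max(8, -31, -30, -39) = 8
K (P2): min(12, 8, 49) = 8
AD (P1): max(39, -14) = 39
AE (P1): max(1, 13) = 13
L (P2): min(39, 13) = 13
B (P1): max(49, 33, 8, 13) = 49
AF (P1): max(-10, -39, -45) = -10
AG (P1): max(12, -27, 23, 30) = 30
AH (P1): max(-4, 43, 35) = 43
M (P2): min(-10, 30, 43) = -10
AJ (P1): max(-14, 3, 38) = 38
AK (P1): max(47, -6, -15) = 47
N (P2): min(38, 47) = 38
C (P1): max(-10, 38) = 38
AL (P1): max(14, 0, -49, -11) = 14
AM (P1): max(-7, 50) = 50
P (P2): min(14, 50) = 14
AN (P1): max(-25, 1, 27) = 27
AP (P1): max(-44, 35, -38, 25) = 35
AQ (P1): max(33, 4, -28) = 33
Q (P2): min(27, 35, 33) = 27
D (P1): max(14, 27) = 27
R0 (P2): min(37, 49, 38, 27) = 27

27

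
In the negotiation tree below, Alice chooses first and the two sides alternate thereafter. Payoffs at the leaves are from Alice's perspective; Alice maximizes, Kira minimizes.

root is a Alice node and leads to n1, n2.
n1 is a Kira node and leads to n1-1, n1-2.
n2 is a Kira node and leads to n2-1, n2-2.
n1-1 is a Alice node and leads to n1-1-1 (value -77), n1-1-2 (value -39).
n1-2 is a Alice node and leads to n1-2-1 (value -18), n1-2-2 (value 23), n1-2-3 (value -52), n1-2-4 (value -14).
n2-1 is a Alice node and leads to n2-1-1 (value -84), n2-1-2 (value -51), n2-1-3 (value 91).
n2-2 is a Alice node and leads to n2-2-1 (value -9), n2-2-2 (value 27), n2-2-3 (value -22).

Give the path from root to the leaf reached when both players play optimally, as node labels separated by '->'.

n1-1 (Alice): max(-77, -39) = -39
n1-2 (Alice): max(-18, 23, -52, -14) = 23
n1 (Kira): min(-39, 23) = -39
n2-1 (Alice): max(-84, -51, 91) = 91
n2-2 (Alice): max(-9, 27, -22) = 27
n2 (Kira): min(91, 27) = 27
root (Alice): max(-39, 27) = 27
At root, Alice picks n2 (highest: 27).
At n2, Kira picks n2-2 (lowest: 27).
At n2-2, Alice picks n2-2-2 (highest: 27).
Terminal value 27.

root -> n2 -> n2-2 -> n2-2-2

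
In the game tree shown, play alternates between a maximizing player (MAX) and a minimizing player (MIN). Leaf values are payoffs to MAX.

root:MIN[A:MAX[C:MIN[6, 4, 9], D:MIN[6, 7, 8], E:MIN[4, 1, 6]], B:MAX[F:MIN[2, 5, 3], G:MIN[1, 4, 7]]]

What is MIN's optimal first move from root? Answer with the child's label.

B

C (MIN): min(6, 4, 9) = 4
D (MIN): min(6, 7, 8) = 6
E (MIN): min(4, 1, 6) = 1
A (MAX): max(4, 6, 1) = 6
F (MIN): min(2, 5, 3) = 2
G (MIN): min(1, 4, 7) = 1
B (MAX): max(2, 1) = 2
root (MIN): min(6, 2) = 2
MIN at root wants the lowest of {A=6, B=2}, so chooses B.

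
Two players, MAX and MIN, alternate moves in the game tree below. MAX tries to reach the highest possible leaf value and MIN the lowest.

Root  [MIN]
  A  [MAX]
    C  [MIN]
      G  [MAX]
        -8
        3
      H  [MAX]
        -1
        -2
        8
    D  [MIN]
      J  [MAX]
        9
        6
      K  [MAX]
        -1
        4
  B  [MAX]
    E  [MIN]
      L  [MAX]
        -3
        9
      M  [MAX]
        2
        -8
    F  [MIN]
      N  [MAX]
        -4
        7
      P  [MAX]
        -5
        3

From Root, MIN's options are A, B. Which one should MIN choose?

B

G (MAX): max(-8, 3) = 3
H (MAX): max(-1, -2, 8) = 8
C (MIN): min(3, 8) = 3
J (MAX): max(9, 6) = 9
K (MAX): max(-1, 4) = 4
D (MIN): min(9, 4) = 4
A (MAX): max(3, 4) = 4
L (MAX): max(-3, 9) = 9
M (MAX): max(2, -8) = 2
E (MIN): min(9, 2) = 2
N (MAX): max(-4, 7) = 7
P (MAX): max(-5, 3) = 3
F (MIN): min(7, 3) = 3
B (MAX): max(2, 3) = 3
Root (MIN): min(4, 3) = 3
MIN at Root wants the lowest of {A=4, B=3}, so chooses B.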